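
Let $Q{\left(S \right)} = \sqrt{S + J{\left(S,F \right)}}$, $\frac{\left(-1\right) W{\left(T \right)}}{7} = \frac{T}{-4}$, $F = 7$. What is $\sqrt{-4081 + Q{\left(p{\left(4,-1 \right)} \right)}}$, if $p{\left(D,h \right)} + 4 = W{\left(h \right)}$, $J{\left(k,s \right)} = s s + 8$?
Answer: $\frac{\sqrt{-16324 + 2 \sqrt{205}}}{2} \approx 63.827 i$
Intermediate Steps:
$W{\left(T \right)} = \frac{7 T}{4}$ ($W{\left(T \right)} = - 7 \frac{T}{-4} = - 7 \left(- \frac{T}{4}\right) = \frac{7 T}{4}$)
$J{\left(k,s \right)} = 8 + s^{2}$ ($J{\left(k,s \right)} = s^{2} + 8 = 8 + s^{2}$)
$p{\left(D,h \right)} = -4 + \frac{7 h}{4}$
$Q{\left(S \right)} = \sqrt{57 + S}$ ($Q{\left(S \right)} = \sqrt{S + \left(8 + 7^{2}\right)} = \sqrt{S + \left(8 + 49\right)} = \sqrt{S + 57} = \sqrt{57 + S}$)
$\sqrt{-4081 + Q{\left(p{\left(4,-1 \right)} \right)}} = \sqrt{-4081 + \sqrt{57 + \left(-4 + \frac{7}{4} \left(-1\right)\right)}} = \sqrt{-4081 + \sqrt{57 - \frac{23}{4}}} = \sqrt{-4081 + \sqrt{\frac{205}{4}}} = \sqrt{-4081 + \frac{\sqrt{205}}{2}}$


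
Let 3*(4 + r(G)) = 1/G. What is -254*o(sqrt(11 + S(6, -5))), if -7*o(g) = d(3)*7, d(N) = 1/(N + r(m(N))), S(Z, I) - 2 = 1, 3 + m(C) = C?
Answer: 0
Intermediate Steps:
m(C) = -3 + C
r(G) = -4 + 1/(3*G) (r(G) = -4 + (1/G)/3 = -4 + 1/(3*G))
S(Z, I) = 3 (S(Z, I) = 2 + 1 = 3)
d(N) = 1/(-4 + N + 1/(3*(-3 + N))) (d(N) = 1/(N + (-4 + 1/(3*(-3 + N)))) = 1/(-4 + N + 1/(3*(-3 + N))))
o(g) = 0 (o(g) = -3*(-3 + 3)/(1 + 3*(-4 + 3)*(-3 + 3))*7/7 = -3*0/(1 + 3*(-1)*0)*7/7 = -3*0/(1 + 0)*7/7 = -3*0/1*7/7 = -3*1*0*7/7 = -0*7 = -1/7*0 = 0)
-254*o(sqrt(11 + S(6, -5))) = -254*0 = 0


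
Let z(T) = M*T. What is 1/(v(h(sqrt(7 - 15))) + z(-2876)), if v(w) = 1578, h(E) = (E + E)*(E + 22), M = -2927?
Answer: 1/8419630 ≈ 1.1877e-7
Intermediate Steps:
h(E) = 2*E*(22 + E) (h(E) = (2*E)*(22 + E) = 2*E*(22 + E))
z(T) = -2927*T
1/(v(h(sqrt(7 - 15))) + z(-2876)) = 1/(1578 - 2927*(-2876)) = 1/(1578 + 8418052) = 1/8419630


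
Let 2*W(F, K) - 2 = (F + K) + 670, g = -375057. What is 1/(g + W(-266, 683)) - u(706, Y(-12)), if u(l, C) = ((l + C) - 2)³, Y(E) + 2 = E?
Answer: -246061453725002/749025 ≈ -3.2851e+8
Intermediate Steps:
Y(E) = -2 + E
u(l, C) = (-2 + C + l)³ (u(l, C) = ((C + l) - 2)³ = (-2 + C + l)³)
W(F, K) = 336 + F/2 + K/2 (W(F, K) = 1 + ((F + K) + 670)/2 = 1 + (670 + F + K)/2 = 1 + (335 + F/2 + K/2) = 336 + F/2 + K/2)
1/(g + W(-266, 683)) - u(706, Y(-12)) = 1/(-375057 + (336 + (½)*(-266) + (½)*683)) - (-2 + (-2 - 12) + 706)³ = 1/(-375057 + (336 - 133 + 683/2)) - (-2 - 14 + 706)³ = 1/(-375057 + 1089/2) - 1*690³ = 1/(-749025/2) - 1*328509000 = -2/749025 - 328509000 = -246061453725002/749025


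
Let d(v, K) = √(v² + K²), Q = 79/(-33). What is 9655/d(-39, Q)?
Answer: 63723*√1662610/332522 ≈ 247.10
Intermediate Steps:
Q = -79/33 (Q = 79*(-1/33) = -79/33 ≈ -2.3939)
d(v, K) = √(K² + v²)
9655/d(-39, Q) = 9655/(√((-79/33)² + (-39)²)) = 9655/(√(6241/1089 + 1521)) = 9655/(√(1662610/1089)) = 9655/((√1662610/33)) = 9655*(33*√1662610/1662610) = 63723*√1662610/332522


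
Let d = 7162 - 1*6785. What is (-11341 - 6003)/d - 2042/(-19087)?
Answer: -330275094/7195799 ≈ -45.898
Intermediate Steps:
d = 377 (d = 7162 - 6785 = 377)
(-11341 - 6003)/d - 2042/(-19087) = (-11341 - 6003)/377 - 2042/(-19087) = -17344*1/377 - 2042*(-1/19087) = -17344/377 + 2042/19087 = -330275094/7195799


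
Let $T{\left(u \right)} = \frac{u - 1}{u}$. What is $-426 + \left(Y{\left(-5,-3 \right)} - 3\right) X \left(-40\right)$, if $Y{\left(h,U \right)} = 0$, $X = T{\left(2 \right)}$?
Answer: $-366$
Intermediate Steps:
$T{\left(u \right)} = \frac{-1 + u}{u}$
$X = \frac{1}{2}$ ($X = \frac{-1 + 2}{2} = \frac{1}{2} \cdot 1 = \frac{1}{2} \approx 0.5$)
$-426 + \left(Y{\left(-5,-3 \right)} - 3\right) X \left(-40\right) = -426 + \left(0 - 3\right) \frac{1}{2} \left(-40\right) = -426 + \left(-3\right) \frac{1}{2} \left(-40\right) = -426 - -60 = -426 + 60 = -366$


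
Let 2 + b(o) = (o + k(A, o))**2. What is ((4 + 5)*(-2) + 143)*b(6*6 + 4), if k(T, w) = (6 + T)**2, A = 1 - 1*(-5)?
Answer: 4231750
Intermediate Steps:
A = 6 (A = 1 + 5 = 6)
b(o) = -2 + (144 + o)**2 (b(o) = -2 + (o + (6 + 6)**2)**2 = -2 + (o + 12**2)**2 = -2 + (o + 144)**2 = -2 + (144 + o)**2)
((4 + 5)*(-2) + 143)*b(6*6 + 4) = ((4 + 5)*(-2) + 143)*(-2 + (144 + (6*6 + 4))**2) = (9*(-2) + 143)*(-2 + (144 + (36 + 4))**2) = (-18 + 143)*(-2 + (144 + 40)**2) = 125*(-2 + 184**2) = 125*(-2 + 33856) = 125*33854 = 4231750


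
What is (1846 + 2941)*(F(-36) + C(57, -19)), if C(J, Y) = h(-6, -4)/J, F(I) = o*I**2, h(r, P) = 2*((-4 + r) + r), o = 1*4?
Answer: 1414347872/57 ≈ 2.4813e+7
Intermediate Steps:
o = 4
h(r, P) = -8 + 4*r (h(r, P) = 2*(-4 + 2*r) = -8 + 4*r)
F(I) = 4*I**2
C(J, Y) = -32/J (C(J, Y) = (-8 + 4*(-6))/J = (-8 - 24)/J = -32/J)
(1846 + 2941)*(F(-36) + C(57, -19)) = (1846 + 2941)*(4*(-36)**2 - 32/57) = 4787*(4*1296 - 32*1/57) = 4787*(5184 - 32/57) = 4787*(295456/57) = 1414347872/57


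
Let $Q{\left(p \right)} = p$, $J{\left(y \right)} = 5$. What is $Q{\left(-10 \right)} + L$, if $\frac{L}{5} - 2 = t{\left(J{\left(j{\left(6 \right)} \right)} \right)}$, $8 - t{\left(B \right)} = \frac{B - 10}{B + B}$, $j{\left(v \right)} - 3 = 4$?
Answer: $\frac{85}{2} \approx 42.5$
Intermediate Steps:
$j{\left(v \right)} = 7$ ($j{\left(v \right)} = 3 + 4 = 7$)
$t{\left(B \right)} = 8 - \frac{-10 + B}{2 B}$ ($t{\left(B \right)} = 8 - \frac{B - 10}{B + B} = 8 - \frac{-10 + B}{2 B}$)
$L = \frac{105}{2}$ ($L = 10 + 5 \left(\frac{15}{2} + \frac{5}{5}\right) = 10 + 5 \left(\frac{15}{2} + 5 \cdot \frac{1}{5}\right) = 10 + 5 \left(\frac{15}{2} + 1\right) = 10 + 5 \cdot \frac{17}{2} = 10 + \frac{85}{2} = \frac{105}{2} \approx 52.5$)
$Q{\left(-10 \right)} + L = -10 + \frac{105}{2} = \frac{85}{2}$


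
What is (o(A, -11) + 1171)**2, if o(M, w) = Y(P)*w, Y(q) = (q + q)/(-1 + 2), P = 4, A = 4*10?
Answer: 1172889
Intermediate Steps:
A = 40
Y(q) = 2*q (Y(q) = (2*q)/1 = (2*q)*1 = 2*q)
o(M, w) = 8*w (o(M, w) = (2*4)*w = 8*w)
(o(A, -11) + 1171)**2 = (8*(-11) + 1171)**2 = (-88 + 1171)**2 = 1083**2 = 1172889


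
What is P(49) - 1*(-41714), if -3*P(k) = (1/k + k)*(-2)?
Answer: 6136762/147 ≈ 41747.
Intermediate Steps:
P(k) = 2*k/3 + 2/(3*k) (P(k) = -(1/k + k)*(-2)/3 = -(k + 1/k)*(-2)/3 = -(-2*k - 2/k)/3 = 2*k/3 + 2/(3*k))
P(49) - 1*(-41714) = (⅔)*(1 + 49²)/49 - 1*(-41714) = (⅔)*(1/49)*(1 + 2401) + 41714 = (⅔)*(1/49)*2402 + 41714 = 4804/147 + 41714 = 6136762/147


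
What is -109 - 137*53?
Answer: -7370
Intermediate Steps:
-109 - 137*53 = -109 - 7261 = -7370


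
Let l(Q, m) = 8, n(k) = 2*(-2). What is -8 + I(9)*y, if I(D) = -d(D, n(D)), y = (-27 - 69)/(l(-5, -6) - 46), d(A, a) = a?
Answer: 40/19 ≈ 2.1053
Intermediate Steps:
n(k) = -4
y = 48/19 (y = (-27 - 69)/(8 - 46) = -96/(-38) = -96*(-1/38) = 48/19 ≈ 2.5263)
I(D) = 4 (I(D) = -1*(-4) = 4)
-8 + I(9)*y = -8 + 4*(48/19) = -8 + 192/19 = 40/19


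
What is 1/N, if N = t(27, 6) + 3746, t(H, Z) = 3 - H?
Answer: 1/3722 ≈ 0.00026867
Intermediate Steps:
N = 3722 (N = (3 - 1*27) + 3746 = (3 - 27) + 3746 = -24 + 3746 = 3722)
1/N = 1/3722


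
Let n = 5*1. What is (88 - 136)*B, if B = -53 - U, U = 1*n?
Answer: 2784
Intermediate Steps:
n = 5
U = 5 (U = 1*5 = 5)
B = -58 (B = -53 - 1*5 = -53 - 5 = -58)
(88 - 136)*B = (88 - 136)*(-58) = -48*(-58) = 2784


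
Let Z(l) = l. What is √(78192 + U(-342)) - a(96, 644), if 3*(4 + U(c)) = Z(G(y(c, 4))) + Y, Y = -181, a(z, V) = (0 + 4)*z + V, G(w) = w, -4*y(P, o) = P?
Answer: -1028 + √2813622/6 ≈ -748.44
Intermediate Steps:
y(P, o) = -P/4
a(z, V) = V + 4*z (a(z, V) = 4*z + V = V + 4*z)
U(c) = -193/3 - c/12 (U(c) = -4 + (-c/4 - 181)/3 = -4 + (-181 - c/4)/3 = -4 + (-181/3 - c/12) = -193/3 - c/12)
√(78192 + U(-342)) - a(96, 644) = √(78192 + (-193/3 - 1/12*(-342))) - (644 + 4*96) = √(78192 + (-193/3 + 57/2)) - (644 + 384) = √(78192 - 215/6) - 1*1028 = √(468937/6) - 1028 = √2813622/6 - 1028 = -1028 + √2813622/6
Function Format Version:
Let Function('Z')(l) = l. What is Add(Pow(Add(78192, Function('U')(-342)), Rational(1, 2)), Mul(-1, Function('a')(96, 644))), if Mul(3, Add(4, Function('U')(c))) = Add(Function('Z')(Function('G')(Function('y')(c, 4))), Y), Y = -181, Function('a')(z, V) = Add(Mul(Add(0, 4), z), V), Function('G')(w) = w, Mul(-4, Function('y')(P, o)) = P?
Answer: Add(-1028, Mul(Rational(1, 6), Pow(2813622, Rational(1, 2)))) ≈ -748.44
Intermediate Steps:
Function('y')(P, o) = Mul(Rational(-1, 4), P)
Function('a')(z, V) = Add(V, Mul(4, z)) (Function('a')(z, V) = Add(Mul(4, z), V) = Add(V, Mul(4, z)))
Function('U')(c) = Add(Rational(-193, 3), Mul(Rational(-1, 12), c)) (Function('U')(c) = Add(-4, Mul(Rational(1, 3), Add(Mul(Rational(-1, 4), c), -181))) = Add(-4, Mul(Rational(1, 3), Add(-181, Mul(Rational(-1, 4), c)))) = Add(-4, Add(Rational(-181, 3), Mul(Rational(-1, 12), c))) = Add(Rational(-193, 3), Mul(Rational(-1, 12), c)))
Add(Pow(Add(78192, Function('U')(-342)), Rational(1, 2)), Mul(-1, Function('a')(96, 644))) = Add(Pow(Add(78192, Add(Rational(-193, 3), Mul(Rational(-1, 12), -342))), Rational(1, 2)), Mul(-1, Add(644, Mul(4, 96)))) = Add(Pow(Add(78192, Add(Rational(-193, 3), Rational(57, 2))), Rational(1, 2)), Mul(-1, Add(644, 384))) = Add(Pow(Add(78192, Rational(-215, 6)), Rational(1, 2)), Mul(-1, 1028)) = Add(Pow(Rational(468937, 6), Rational(1, 2)), -1028) = Add(Mul(Rational(1, 6), Pow(2813622, Rational(1, 2))), -1028) = Add(-1028, Mul(Rational(1, 6), Pow(2813622, Rational(1, 2))))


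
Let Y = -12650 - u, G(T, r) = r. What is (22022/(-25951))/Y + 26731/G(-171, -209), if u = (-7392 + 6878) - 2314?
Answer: -3406739643592/26636080449 ≈ -127.90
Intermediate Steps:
u = -2828 (u = -514 - 2314 = -2828)
Y = -9822 (Y = -12650 - 1*(-2828) = -12650 + 2828 = -9822)
(22022/(-25951))/Y + 26731/G(-171, -209) = (22022/(-25951))/(-9822) + 26731/(-209) = (22022*(-1/25951))*(-1/9822) + 26731*(-1/209) = -22022/25951*(-1/9822) - 26731/209 = 11011/127445361 - 26731/209 = -3406739643592/26636080449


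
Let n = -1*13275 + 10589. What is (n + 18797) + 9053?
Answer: 25164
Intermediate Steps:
n = -2686 (n = -13275 + 10589 = -2686)
(n + 18797) + 9053 = (-2686 + 18797) + 9053 = 16111 + 9053 = 25164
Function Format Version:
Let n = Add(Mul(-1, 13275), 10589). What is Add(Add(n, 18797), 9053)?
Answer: 25164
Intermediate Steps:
n = -2686 (n = Add(-13275, 10589) = -2686)
Add(Add(n, 18797), 9053) = Add(Add(-2686, 18797), 9053) = Add(16111, 9053) = 25164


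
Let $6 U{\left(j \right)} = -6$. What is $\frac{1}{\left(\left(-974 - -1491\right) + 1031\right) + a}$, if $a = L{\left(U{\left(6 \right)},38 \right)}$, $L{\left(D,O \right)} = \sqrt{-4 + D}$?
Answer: $\frac{1548}{2396309} - \frac{i \sqrt{5}}{2396309} \approx 0.00064599 - 9.3313 \cdot 10^{-7} i$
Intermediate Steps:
$U{\left(j \right)} = -1$ ($U{\left(j \right)} = \frac{1}{6} \left(-6\right) = -1$)
$a = i \sqrt{5}$ ($a = \sqrt{-4 - 1} = \sqrt{-5} = i \sqrt{5} \approx 2.2361 i$)
$\frac{1}{\left(\left(-974 - -1491\right) + 1031\right) + a} = \frac{1}{\left(\left(-974 - -1491\right) + 1031\right) + i \sqrt{5}} = \frac{1}{\left(\left(-974 + 1491\right) + 1031\right) + i \sqrt{5}} = \frac{1}{\left(517 + 1031\right) + i \sqrt{5}} = \frac{1}{1548 + i \sqrt{5}}$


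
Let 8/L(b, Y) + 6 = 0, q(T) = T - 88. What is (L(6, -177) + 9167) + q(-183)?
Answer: 26684/3 ≈ 8894.7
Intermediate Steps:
q(T) = -88 + T
L(b, Y) = -4/3 (L(b, Y) = 8/(-6 + 0) = 8/(-6) = 8*(-⅙) = -4/3)
(L(6, -177) + 9167) + q(-183) = (-4/3 + 9167) + (-88 - 183) = 27497/3 - 271 = 26684/3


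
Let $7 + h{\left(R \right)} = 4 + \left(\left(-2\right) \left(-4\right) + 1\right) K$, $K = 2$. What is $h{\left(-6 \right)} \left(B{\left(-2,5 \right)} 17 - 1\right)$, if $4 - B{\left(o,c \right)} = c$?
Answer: $-270$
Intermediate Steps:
$B{\left(o,c \right)} = 4 - c$
$h{\left(R \right)} = 15$ ($h{\left(R \right)} = -7 + \left(4 + \left(\left(-2\right) \left(-4\right) + 1\right) 2\right) = -7 + \left(4 + \left(8 + 1\right) 2\right) = -7 + \left(4 + 9 \cdot 2\right) = -7 + \left(4 + 18\right) = -7 + 22 = 15$)
$h{\left(-6 \right)} \left(B{\left(-2,5 \right)} 17 - 1\right) = 15 \left(\left(4 - 5\right) 17 - 1\right) = 15 \left(\left(-1\right) 17 - 1\right) = 15 \left(-17 - 1\right) = 15 \left(-18\right) = -270$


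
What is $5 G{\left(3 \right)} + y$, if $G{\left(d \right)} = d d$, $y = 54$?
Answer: $99$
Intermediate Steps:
$G{\left(d \right)} = d^{2}$
$5 G{\left(3 \right)} + y = 5 \cdot 3^{2} + 54 = 5 \cdot 9 + 54 = 45 + 54 = 99$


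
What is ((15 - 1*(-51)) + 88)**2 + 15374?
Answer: 39090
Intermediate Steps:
((15 - 1*(-51)) + 88)**2 + 15374 = ((15 + 51) + 88)**2 + 15374 = (66 + 88)**2 + 15374 = 154**2 + 15374 = 23716 + 15374 = 39090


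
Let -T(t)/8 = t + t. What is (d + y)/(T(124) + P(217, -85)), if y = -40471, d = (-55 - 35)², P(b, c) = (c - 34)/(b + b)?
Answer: 2007002/123025 ≈ 16.314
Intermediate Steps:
P(b, c) = (-34 + c)/(2*b) (P(b, c) = (-34 + c)/((2*b)) = (-34 + c)*(1/(2*b)) = (-34 + c)/(2*b))
T(t) = -16*t (T(t) = -8*(t + t) = -16*t)
d = 8100 (d = (-90)² = 8100)
(d + y)/(T(124) + P(217, -85)) = (8100 - 40471)/(-16*124 + (½)*(-34 - 85)/217) = -32371/(-1984 + (½)*(1/217)*(-119)) = -32371/(-1984 - 17/62) = -32371/(-123025/62) = -32371*(-62/123025) = 2007002/123025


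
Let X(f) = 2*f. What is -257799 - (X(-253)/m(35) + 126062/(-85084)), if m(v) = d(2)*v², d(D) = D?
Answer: -13434836219949/52113950 ≈ -2.5780e+5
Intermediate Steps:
m(v) = 2*v²
-257799 - (X(-253)/m(35) + 126062/(-85084)) = -257799 - ((2*(-253))/((2*35²)) + 126062/(-85084)) = -257799 - (-506/(2*1225) + 126062*(-1/85084)) = -257799 - (-506/2450 - 63031/42542) = -257799 - (-506*1/2450 - 63031/42542) = -257799 - (-253/1225 - 63031/42542) = -257799 - 1*(-87976101/52113950) = -257799 + 87976101/52113950 = -13434836219949/52113950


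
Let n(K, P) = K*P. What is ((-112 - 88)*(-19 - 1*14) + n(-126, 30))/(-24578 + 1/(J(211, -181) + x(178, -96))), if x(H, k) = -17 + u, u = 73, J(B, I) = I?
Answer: -352500/3072251 ≈ -0.11474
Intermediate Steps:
x(H, k) = 56 (x(H, k) = -17 + 73 = 56)
((-112 - 88)*(-19 - 1*14) + n(-126, 30))/(-24578 + 1/(J(211, -181) + x(178, -96))) = ((-112 - 88)*(-19 - 1*14) - 126*30)/(-24578 + 1/(-181 + 56)) = (-200*(-19 - 14) - 3780)/(-24578 + 1/(-125)) = (-200*(-33) - 3780)/(-24578 - 1/125) = (6600 - 3780)/(-3072251/125) = 2820*(-125/3072251) = -352500/3072251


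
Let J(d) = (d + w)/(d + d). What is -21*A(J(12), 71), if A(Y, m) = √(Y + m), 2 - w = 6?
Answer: -7*√642 ≈ -177.36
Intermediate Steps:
w = -4 (w = 2 - 1*6 = 2 - 6 = -4)
J(d) = (-4 + d)/(2*d) (J(d) = (d - 4)/(d + d) = (-4 + d)/((2*d)) = (-4 + d)*(1/(2*d)) = (-4 + d)/(2*d))
-21*A(J(12), 71) = -21*√((½)*(-4 + 12)/12 + 71) = -21*√((½)*(1/12)*8 + 71) = -21*√(⅓ + 71) = -7*√642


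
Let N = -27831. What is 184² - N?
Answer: 61687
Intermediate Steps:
184² - N = 184² - 1*(-27831) = 33856 + 27831 = 61687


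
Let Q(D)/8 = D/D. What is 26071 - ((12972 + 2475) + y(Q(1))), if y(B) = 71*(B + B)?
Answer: 9488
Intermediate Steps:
Q(D) = 8 (Q(D) = 8*(D/D) = 8*1 = 8)
y(B) = 142*B (y(B) = 71*(2*B) = 142*B)
26071 - ((12972 + 2475) + y(Q(1))) = 26071 - ((12972 + 2475) + 142*8) = 26071 - (15447 + 1136) = 26071 - 1*16583 = 26071 - 16583 = 9488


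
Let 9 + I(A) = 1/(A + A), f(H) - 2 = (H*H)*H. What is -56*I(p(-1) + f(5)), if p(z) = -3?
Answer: 15617/31 ≈ 503.77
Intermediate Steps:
f(H) = 2 + H**3 (f(H) = 2 + (H*H)*H = 2 + H**2*H = 2 + H**3)
I(A) = -9 + 1/(2*A) (I(A) = -9 + 1/(A + A) = -9 + 1/(2*A))
-56*I(p(-1) + f(5)) = -56*(-9 + 1/(2*(-3 + (2 + 5**3)))) = -56*(-9 + 1/(2*(-3 + (2 + 125)))) = -56*(-9 + 1/(2*(-3 + 127))) = -56*(-9 + (1/2)/124) = -56*(-9 + (1/2)*(1/124)) = -56*(-9 + 1/248) = -56*(-2231/248) = 15617/31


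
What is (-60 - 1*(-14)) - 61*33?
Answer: -2059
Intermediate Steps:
(-60 - 1*(-14)) - 61*33 = (-60 + 14) - 2013 = -46 - 2013 = -2059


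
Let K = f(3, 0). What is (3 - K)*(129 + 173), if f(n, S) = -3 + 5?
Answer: 302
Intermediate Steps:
f(n, S) = 2
K = 2
(3 - K)*(129 + 173) = (3 - 1*2)*(129 + 173) = (3 - 2)*302 = 1*302 = 302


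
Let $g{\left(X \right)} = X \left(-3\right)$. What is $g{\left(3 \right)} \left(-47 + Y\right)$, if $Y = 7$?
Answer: $360$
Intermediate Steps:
$g{\left(X \right)} = - 3 X$
$g{\left(3 \right)} \left(-47 + Y\right) = \left(-3\right) 3 \left(-47 + 7\right) = \left(-9\right) \left(-40\right) = 360$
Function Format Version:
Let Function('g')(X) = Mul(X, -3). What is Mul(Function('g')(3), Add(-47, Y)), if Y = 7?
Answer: 360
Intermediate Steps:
Function('g')(X) = Mul(-3, X)
Mul(Function('g')(3), Add(-47, Y)) = Mul(Mul(-3, 3), Add(-47, 7)) = Mul(-9, -40) = 360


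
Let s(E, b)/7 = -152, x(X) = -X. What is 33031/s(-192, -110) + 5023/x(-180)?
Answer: -150277/47880 ≈ -3.1386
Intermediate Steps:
s(E, b) = -1064 (s(E, b) = 7*(-152) = -1064)
33031/s(-192, -110) + 5023/x(-180) = 33031/(-1064) + 5023/((-1*(-180))) = 33031*(-1/1064) + 5023/180 = -33031/1064 + 5023*(1/180) = -33031/1064 + 5023/180 = -150277/47880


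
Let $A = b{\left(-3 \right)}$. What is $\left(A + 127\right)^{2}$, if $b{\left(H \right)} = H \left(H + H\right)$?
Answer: $21025$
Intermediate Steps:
$b{\left(H \right)} = 2 H^{2}$ ($b{\left(H \right)} = H 2 H = 2 H^{2}$)
$A = 18$ ($A = 2 \left(-3\right)^{2} = 2 \cdot 9 = 18$)
$\left(A + 127\right)^{2} = \left(18 + 127\right)^{2} = 145^{2} = 21025$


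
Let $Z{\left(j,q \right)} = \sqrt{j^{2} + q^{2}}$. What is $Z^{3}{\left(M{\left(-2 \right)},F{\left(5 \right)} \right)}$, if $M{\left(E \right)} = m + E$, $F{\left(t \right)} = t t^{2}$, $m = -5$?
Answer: $15674 \sqrt{15674} \approx 1.9623 \cdot 10^{6}$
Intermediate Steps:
$F{\left(t \right)} = t^{3}$
$M{\left(E \right)} = -5 + E$
$Z^{3}{\left(M{\left(-2 \right)},F{\left(5 \right)} \right)} = \left(\sqrt{\left(-5 - 2\right)^{2} + \left(5^{3}\right)^{2}}\right)^{3} = \left(\sqrt{\left(-7\right)^{2} + 125^{2}}\right)^{3} = \left(\sqrt{49 + 15625}\right)^{3} = \left(\sqrt{15674}\right)^{3} = 15674 \sqrt{15674}$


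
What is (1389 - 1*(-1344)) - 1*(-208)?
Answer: 2941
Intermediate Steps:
(1389 - 1*(-1344)) - 1*(-208) = (1389 + 1344) + 208 = 2733 + 208 = 2941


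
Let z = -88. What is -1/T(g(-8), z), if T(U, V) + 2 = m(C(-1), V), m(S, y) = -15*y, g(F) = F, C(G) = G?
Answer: -1/1318 ≈ -0.00075873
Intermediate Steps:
T(U, V) = -2 - 15*V
-1/T(g(-8), z) = -1/(-2 - 15*(-88)) = -1/(-2 + 1320) = -1/1318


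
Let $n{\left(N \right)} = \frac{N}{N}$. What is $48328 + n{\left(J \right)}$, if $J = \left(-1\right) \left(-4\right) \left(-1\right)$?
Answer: $48329$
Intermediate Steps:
$J = -4$ ($J = 4 \left(-1\right) = -4$)
$n{\left(N \right)} = 1$
$48328 + n{\left(J \right)} = 48328 + 1 = 48329$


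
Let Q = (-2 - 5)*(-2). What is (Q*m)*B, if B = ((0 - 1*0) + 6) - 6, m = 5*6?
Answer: 0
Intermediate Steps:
m = 30
Q = 14 (Q = -7*(-2) = 14)
B = 0 (B = ((0 + 0) + 6) - 6 = (0 + 6) - 6 = 6 - 6 = 0)
(Q*m)*B = (14*30)*0 = 420*0 = 0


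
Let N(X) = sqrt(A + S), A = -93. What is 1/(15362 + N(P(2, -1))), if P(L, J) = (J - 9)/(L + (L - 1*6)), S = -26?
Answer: 15362/235991163 - I*sqrt(119)/235991163 ≈ 6.5096e-5 - 4.6225e-8*I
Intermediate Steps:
P(L, J) = (-9 + J)/(-6 + 2*L) (P(L, J) = (-9 + J)/(L + (L - 6)) = (-9 + J)/(L + (-6 + L)) = (-9 + J)/(-6 + 2*L))
N(X) = I*sqrt(119) (N(X) = sqrt(-93 - 26) = sqrt(-119) = I*sqrt(119))
1/(15362 + N(P(2, -1))) = 1/(15362 + I*sqrt(119))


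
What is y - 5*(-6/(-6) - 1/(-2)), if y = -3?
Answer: -21/2 ≈ -10.500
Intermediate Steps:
y - 5*(-6/(-6) - 1/(-2)) = -3 - 5*(-6/(-6) - 1/(-2)) = -3 - 5*(-6*(-⅙) - 1*(-½)) = -3 - 5*(1 + ½) = -3 - 5*3/2 = -3 - 15/2 = -21/2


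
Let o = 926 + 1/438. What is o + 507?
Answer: 627655/438 ≈ 1433.0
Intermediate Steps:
o = 405589/438 (o = 926 + 1/438 = 405589/438 ≈ 926.00)
o + 507 = 405589/438 + 507 = 627655/438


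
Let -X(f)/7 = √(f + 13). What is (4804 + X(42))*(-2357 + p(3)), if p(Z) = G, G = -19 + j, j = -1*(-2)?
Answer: -11404696 + 16618*√55 ≈ -1.1281e+7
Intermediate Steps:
j = 2
G = -17 (G = -19 + 2 = -17)
p(Z) = -17
X(f) = -7*√(13 + f) (X(f) = -7*√(f + 13) = -7*√(13 + f))
(4804 + X(42))*(-2357 + p(3)) = (4804 - 7*√(13 + 42))*(-2357 - 17) = (4804 - 7*√55)*(-2374) = -11404696 + 16618*√55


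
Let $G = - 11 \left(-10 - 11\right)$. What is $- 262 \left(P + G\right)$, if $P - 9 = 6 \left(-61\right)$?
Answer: $33012$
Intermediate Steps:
$P = -357$ ($P = 9 + 6 \left(-61\right) = 9 - 366 = -357$)
$G = 231$ ($G = \left(-11\right) \left(-21\right) = 231$)
$- 262 \left(P + G\right) = - 262 \left(-357 + 231\right) = \left(-262\right) \left(-126\right) = 33012$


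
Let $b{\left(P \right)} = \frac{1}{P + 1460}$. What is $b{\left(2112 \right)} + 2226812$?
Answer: $\frac{7954172465}{3572} \approx 2.2268 \cdot 10^{6}$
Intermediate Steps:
$b{\left(P \right)} = \frac{1}{1460 + P}$
$b{\left(2112 \right)} + 2226812 = \frac{1}{1460 + 2112} + 2226812 = \frac{1}{3572} + 2226812 = \frac{7954172465}{3572}$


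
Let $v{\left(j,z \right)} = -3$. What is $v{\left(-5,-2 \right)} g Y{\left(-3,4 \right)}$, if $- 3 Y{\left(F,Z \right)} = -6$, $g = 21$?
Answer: $-126$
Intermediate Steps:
$Y{\left(F,Z \right)} = 2$ ($Y{\left(F,Z \right)} = \left(- \frac{1}{3}\right) \left(-6\right) = 2$)
$v{\left(-5,-2 \right)} g Y{\left(-3,4 \right)} = \left(-3\right) 21 \cdot 2 = \left(-63\right) 2 = -126$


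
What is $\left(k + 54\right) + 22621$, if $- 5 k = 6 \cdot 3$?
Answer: $\frac{113357}{5} \approx 22671.0$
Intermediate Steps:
$k = - \frac{18}{5}$ ($k = - \frac{6 \cdot 3}{5} = \left(- \frac{1}{5}\right) 18 = - \frac{18}{5} \approx -3.6$)
$\left(k + 54\right) + 22621 = \left(- \frac{18}{5} + 54\right) + 22621 = \frac{252}{5} + 22621 = \frac{113357}{5}$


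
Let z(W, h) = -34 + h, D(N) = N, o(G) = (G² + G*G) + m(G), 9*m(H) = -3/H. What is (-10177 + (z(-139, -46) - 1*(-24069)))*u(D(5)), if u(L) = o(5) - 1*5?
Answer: 3103096/5 ≈ 6.2062e+5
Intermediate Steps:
m(H) = -1/(3*H) (m(H) = (-3/H)/9 = -1/(3*H))
o(G) = 2*G² - 1/(3*G) (o(G) = (G² + G*G) - 1/(3*G) = (G² + G²) - 1/(3*G) = 2*G² - 1/(3*G))
u(L) = 674/15 (u(L) = (⅓)*(-1 + 6*5³)/5 - 1*5 = (⅓)*(⅕)*(-1 + 6*125) - 5 = (⅓)*(⅕)*(-1 + 750) - 5 = (⅓)*(⅕)*749 - 5 = 749/15 - 5 = 674/15)
(-10177 + (z(-139, -46) - 1*(-24069)))*u(D(5)) = (-10177 + ((-34 - 46) - 1*(-24069)))*(674/15) = (-10177 + (-80 + 24069))*(674/15) = (-10177 + 23989)*(674/15) = 13812*(674/15) = 3103096/5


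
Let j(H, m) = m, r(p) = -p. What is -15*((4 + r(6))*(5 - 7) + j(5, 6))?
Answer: -150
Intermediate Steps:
-15*((4 + r(6))*(5 - 7) + j(5, 6)) = -15*((4 - 1*6)*(5 - 7) + 6) = -15*((4 - 6)*(-2) + 6) = -15*(-2*(-2) + 6) = -15*(4 + 6) = -15*10 = -150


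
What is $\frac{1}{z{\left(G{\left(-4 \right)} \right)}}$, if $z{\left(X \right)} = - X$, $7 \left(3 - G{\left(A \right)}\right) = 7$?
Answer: $- \frac{1}{2} \approx -0.5$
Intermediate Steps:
$G{\left(A \right)} = 2$ ($G{\left(A \right)} = 3 - 1 = 2$)
$\frac{1}{z{\left(G{\left(-4 \right)} \right)}} = \frac{1}{\left(-1\right) 2} = \frac{1}{-2} = - \frac{1}{2}$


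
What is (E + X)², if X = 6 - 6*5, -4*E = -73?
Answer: 529/16 ≈ 33.063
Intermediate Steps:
E = 73/4 (E = -¼*(-73) = 73/4 ≈ 18.250)
X = -24 (X = 6 - 30 = -24)
(E + X)² = (73/4 - 24)² = (-23/4)² = 529/16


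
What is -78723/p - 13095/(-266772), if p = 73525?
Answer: -6679427427/6538137100 ≈ -1.0216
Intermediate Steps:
-78723/p - 13095/(-266772) = -78723/73525 - 13095/(-266772) = -78723*1/73525 - 13095*(-1/266772) = -78723/73525 + 4365/88924 = -6679427427/6538137100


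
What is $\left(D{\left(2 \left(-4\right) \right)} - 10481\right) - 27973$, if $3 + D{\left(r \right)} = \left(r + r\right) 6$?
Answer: $-38553$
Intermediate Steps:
$D{\left(r \right)} = -3 + 12 r$ ($D{\left(r \right)} = -3 + \left(r + r\right) 6 = -3 + 2 r 6 = -3 + 12 r$)
$\left(D{\left(2 \left(-4\right) \right)} - 10481\right) - 27973 = \left(\left(-3 + 12 \cdot 2 \left(-4\right)\right) - 10481\right) - 27973 = \left(\left(-3 + 12 \left(-8\right)\right) - 10481\right) - 27973 = \left(\left(-3 - 96\right) - 10481\right) - 27973 = \left(-99 - 10481\right) - 27973 = -10580 - 27973 = -38553$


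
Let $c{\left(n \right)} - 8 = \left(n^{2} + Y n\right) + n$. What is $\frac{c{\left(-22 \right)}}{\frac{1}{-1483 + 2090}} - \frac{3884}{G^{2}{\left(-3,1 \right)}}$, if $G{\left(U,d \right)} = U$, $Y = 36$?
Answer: $- \frac{1762970}{9} \approx -1.9589 \cdot 10^{5}$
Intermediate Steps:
$c{\left(n \right)} = 8 + n^{2} + 37 n$ ($c{\left(n \right)} = 8 + \left(\left(n^{2} + 36 n\right) + n\right) = 8 + \left(n^{2} + 37 n\right) = 8 + n^{2} + 37 n$)
$\frac{c{\left(-22 \right)}}{\frac{1}{-1483 + 2090}} - \frac{3884}{G^{2}{\left(-3,1 \right)}} = \frac{8 + \left(-22\right)^{2} + 37 \left(-22\right)}{\frac{1}{-1483 + 2090}} - \frac{3884}{\left(-3\right)^{2}} = \frac{8 + 484 - 814}{\frac{1}{607}} - \frac{3884}{9} = - 322 \frac{1}{\frac{1}{607}} - \frac{3884}{9} = \left(-322\right) 607 - \frac{3884}{9} = -195454 - \frac{3884}{9} = - \frac{1762970}{9}$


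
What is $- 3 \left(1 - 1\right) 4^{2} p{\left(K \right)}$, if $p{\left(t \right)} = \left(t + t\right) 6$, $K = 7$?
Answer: $0$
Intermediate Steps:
$p{\left(t \right)} = 12 t$ ($p{\left(t \right)} = 2 t 6 = 12 t$)
$- 3 \left(1 - 1\right) 4^{2} p{\left(K \right)} = - 3 \left(1 - 1\right) 4^{2} \cdot 12 \cdot 7 = \left(-3\right) 0 \cdot 16 \cdot 84 = 0 \cdot 16 \cdot 84 = 0 \cdot 84 = 0$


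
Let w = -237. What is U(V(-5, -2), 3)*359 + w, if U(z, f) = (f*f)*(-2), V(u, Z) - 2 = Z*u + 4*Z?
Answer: -6699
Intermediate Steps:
V(u, Z) = 2 + 4*Z + Z*u (V(u, Z) = 2 + (Z*u + 4*Z) = 2 + (4*Z + Z*u) = 2 + 4*Z + Z*u)
U(z, f) = -2*f² (U(z, f) = f²*(-2) = -2*f²)
U(V(-5, -2), 3)*359 + w = -2*3²*359 - 237 = -2*9*359 - 237 = -18*359 - 237 = -6462 - 237 = -6699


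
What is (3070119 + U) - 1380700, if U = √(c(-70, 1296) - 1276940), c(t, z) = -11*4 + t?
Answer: 1689419 + I*√1277054 ≈ 1.6894e+6 + 1130.1*I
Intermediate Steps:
c(t, z) = -44 + t
U = I*√1277054 (U = √((-44 - 70) - 1276940) = √(-114 - 1276940) = √(-1277054) = I*√1277054 ≈ 1130.1*I)
(3070119 + U) - 1380700 = (3070119 + I*√1277054) - 1380700 = 1689419 + I*√1277054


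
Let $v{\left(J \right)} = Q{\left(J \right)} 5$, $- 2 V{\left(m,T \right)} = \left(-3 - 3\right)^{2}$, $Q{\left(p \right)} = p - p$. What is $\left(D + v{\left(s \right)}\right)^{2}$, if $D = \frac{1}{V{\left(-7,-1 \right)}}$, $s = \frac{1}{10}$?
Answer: $\frac{1}{324} \approx 0.0030864$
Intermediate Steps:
$Q{\left(p \right)} = 0$
$V{\left(m,T \right)} = -18$ ($V{\left(m,T \right)} = - \frac{\left(-3 - 3\right)^{2}}{2} = - \frac{\left(-6\right)^{2}}{2} = \left(- \frac{1}{2}\right) 36 = -18$)
$s = \frac{1}{10} \approx 0.1$
$v{\left(J \right)} = 0$ ($v{\left(J \right)} = 0 \cdot 5 = 0$)
$D = - \frac{1}{18}$ ($D = \frac{1}{-18} = - \frac{1}{18} \approx -0.055556$)
$\left(D + v{\left(s \right)}\right)^{2} = \left(- \frac{1}{18} + 0\right)^{2} = \left(- \frac{1}{18}\right)^{2} = \frac{1}{324}$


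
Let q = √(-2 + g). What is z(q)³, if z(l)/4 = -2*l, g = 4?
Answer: -1024*√2 ≈ -1448.2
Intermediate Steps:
q = √2 (q = √(-2 + 4) = √2 ≈ 1.4142)
z(l) = -8*l (z(l) = 4*(-2*l) = -8*l)
z(q)³ = (-8*√2)³ = -1024*√2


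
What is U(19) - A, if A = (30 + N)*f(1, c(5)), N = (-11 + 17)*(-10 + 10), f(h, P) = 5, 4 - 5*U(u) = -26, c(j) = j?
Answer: -144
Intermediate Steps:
U(u) = 6 (U(u) = ⅘ - ⅕*(-26) = ⅘ + 26/5 = 6)
N = 0 (N = 6*0 = 0)
A = 150 (A = (30 + 0)*5 = 30*5 = 150)
U(19) - A = 6 - 1*150 = 6 - 150 = -144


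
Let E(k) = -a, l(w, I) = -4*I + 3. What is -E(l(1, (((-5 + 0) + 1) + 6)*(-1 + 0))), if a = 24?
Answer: 24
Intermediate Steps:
l(w, I) = 3 - 4*I
E(k) = -24 (E(k) = -1*24 = -24)
-E(l(1, (((-5 + 0) + 1) + 6)*(-1 + 0))) = -1*(-24) = 24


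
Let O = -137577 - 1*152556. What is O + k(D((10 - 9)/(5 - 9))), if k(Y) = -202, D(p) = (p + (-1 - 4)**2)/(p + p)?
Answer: -290335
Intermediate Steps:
D(p) = (25 + p)/(2*p) (D(p) = (p + (-5)**2)/((2*p)) = (p + 25)*(1/(2*p)) = (25 + p)*(1/(2*p)) = (25 + p)/(2*p))
O = -290133 (O = -137577 - 152556 = -290133)
O + k(D((10 - 9)/(5 - 9))) = -290133 - 202 = -290335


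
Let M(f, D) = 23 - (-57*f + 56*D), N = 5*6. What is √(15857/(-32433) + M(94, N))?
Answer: 2*√973141429677/32433 ≈ 60.832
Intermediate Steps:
N = 30
M(f, D) = 23 - 56*D + 57*f (M(f, D) = 23 + (-56*D + 57*f) = 23 - 56*D + 57*f)
√(15857/(-32433) + M(94, N)) = √(15857/(-32433) + (23 - 56*30 + 57*94)) = √(15857*(-1/32433) + (23 - 1680 + 5358)) = √(-15857/32433 + 3701) = √(120018676/32433) = 2*√973141429677/32433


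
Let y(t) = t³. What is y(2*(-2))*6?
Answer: -384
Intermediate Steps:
y(2*(-2))*6 = (2*(-2))³*6 = (-4)³*6 = -64*6 = -384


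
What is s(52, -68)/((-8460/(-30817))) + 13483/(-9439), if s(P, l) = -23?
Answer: -6804344429/79853940 ≈ -85.210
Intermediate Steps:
s(52, -68)/((-8460/(-30817))) + 13483/(-9439) = -23/((-8460/(-30817))) + 13483/(-9439) = -23/((-8460*(-1/30817))) + 13483*(-1/9439) = -23/8460/30817 - 13483/9439 = -23*30817/8460 - 13483/9439 = -708791/8460 - 13483/9439 = -6804344429/79853940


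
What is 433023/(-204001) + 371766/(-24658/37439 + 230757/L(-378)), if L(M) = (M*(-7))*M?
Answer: -946648596564673602711/2264543498485009 ≈ -4.1803e+5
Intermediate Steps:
L(M) = -7*M² (L(M) = (-7*M)*M = -7*M²)
433023/(-204001) + 371766/(-24658/37439 + 230757/L(-378)) = 433023/(-204001) + 371766/(-24658/37439 + 230757/((-7*(-378)²))) = 433023*(-1/204001) + 371766/(-24658*1/37439 + 230757/((-7*142884))) = -433023/204001 + 371766/(-24658/37439 + 230757/(-1000188)) = -433023/204001 + 371766/(-24658/37439 + 230757*(-1/1000188)) = -433023/204001 + 371766/(-24658/37439 - 76919/333396) = -433023/204001 + 371766/(-11100649009/12482012844) = -433023/204001 + 371766*(-12482012844/11100649009) = -433023/204001 - 4640387986962504/11100649009 = -946648596564673602711/2264543498485009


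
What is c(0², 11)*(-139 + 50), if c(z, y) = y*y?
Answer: -10769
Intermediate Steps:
c(z, y) = y²
c(0², 11)*(-139 + 50) = 11²*(-139 + 50) = 121*(-89) = -10769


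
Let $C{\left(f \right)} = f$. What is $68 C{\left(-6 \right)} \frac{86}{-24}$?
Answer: $1462$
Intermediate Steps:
$68 C{\left(-6 \right)} \frac{86}{-24} = 68 \left(-6\right) \frac{86}{-24} = - 408 \cdot 86 \left(- \frac{1}{24}\right) = \left(-408\right) \left(- \frac{43}{12}\right) = 1462$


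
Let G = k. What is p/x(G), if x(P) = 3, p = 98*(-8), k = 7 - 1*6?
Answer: -784/3 ≈ -261.33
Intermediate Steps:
k = 1 (k = 7 - 6 = 1)
G = 1
p = -784
p/x(G) = -784/3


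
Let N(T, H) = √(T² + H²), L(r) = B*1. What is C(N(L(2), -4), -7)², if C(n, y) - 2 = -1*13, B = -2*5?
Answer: 121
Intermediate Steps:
B = -10
L(r) = -10 (L(r) = -10*1 = -10)
N(T, H) = √(H² + T²)
C(n, y) = -11 (C(n, y) = 2 - 1*13 = 2 - 13 = -11)
C(N(L(2), -4), -7)² = (-11)² = 121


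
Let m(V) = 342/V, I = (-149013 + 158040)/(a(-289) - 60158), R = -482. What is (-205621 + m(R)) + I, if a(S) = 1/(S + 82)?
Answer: -617092253660173/3001102387 ≈ -2.0562e+5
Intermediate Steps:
a(S) = 1/(82 + S)
I = -1868589/12452707 (I = (-149013 + 158040)/(1/(82 - 289) - 60158) = 9027/(1/(-207) - 60158) = 9027/(-1/207 - 60158) = 9027/(-12452707/207) = 9027*(-207/12452707) = -1868589/12452707 ≈ -0.15005)
(-205621 + m(R)) + I = (-205621 + 342/(-482)) - 1868589/12452707 = (-205621 + 342*(-1/482)) - 1868589/12452707 = (-205621 - 171/241) - 1868589/12452707 = -49554832/241 - 1868589/12452707 = -617092253660173/3001102387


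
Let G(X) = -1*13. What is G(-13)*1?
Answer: -13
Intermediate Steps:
G(X) = -13
G(-13)*1 = -13*1 = -13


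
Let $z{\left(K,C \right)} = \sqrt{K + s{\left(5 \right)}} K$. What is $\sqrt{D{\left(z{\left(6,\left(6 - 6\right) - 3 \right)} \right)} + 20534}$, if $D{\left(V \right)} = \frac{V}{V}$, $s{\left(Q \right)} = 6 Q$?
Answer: $37 \sqrt{15} \approx 143.3$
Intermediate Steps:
$z{\left(K,C \right)} = K \sqrt{30 + K}$ ($z{\left(K,C \right)} = \sqrt{K + 6 \cdot 5} K = \sqrt{K + 30} K = \sqrt{30 + K} K = K \sqrt{30 + K}$)
$D{\left(V \right)} = 1$
$\sqrt{D{\left(z{\left(6,\left(6 - 6\right) - 3 \right)} \right)} + 20534} = \sqrt{1 + 20534} = \sqrt{20535} = 37 \sqrt{15}$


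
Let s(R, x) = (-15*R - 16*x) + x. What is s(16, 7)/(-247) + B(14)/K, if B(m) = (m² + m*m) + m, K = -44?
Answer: -42551/5434 ≈ -7.8305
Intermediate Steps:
B(m) = m + 2*m² (B(m) = (m² + m²) + m = 2*m² + m = m + 2*m²)
s(R, x) = -15*R - 15*x (s(R, x) = (-16*x - 15*R) + x = -15*R - 15*x)
s(16, 7)/(-247) + B(14)/K = (-15*16 - 15*7)/(-247) + (14*(1 + 2*14))/(-44) = (-240 - 105)*(-1/247) + (14*(1 + 28))*(-1/44) = -345*(-1/247) + (14*29)*(-1/44) = 345/247 + 406*(-1/44) = 345/247 - 203/22 = -42551/5434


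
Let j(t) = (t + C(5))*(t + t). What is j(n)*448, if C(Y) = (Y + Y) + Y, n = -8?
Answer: -50176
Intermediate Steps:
C(Y) = 3*Y (C(Y) = 2*Y + Y = 3*Y)
j(t) = 2*t*(15 + t) (j(t) = (t + 3*5)*(t + t) = (t + 15)*(2*t) = (15 + t)*(2*t) = 2*t*(15 + t))
j(n)*448 = (2*(-8)*(15 - 8))*448 = (2*(-8)*7)*448 = -112*448 = -50176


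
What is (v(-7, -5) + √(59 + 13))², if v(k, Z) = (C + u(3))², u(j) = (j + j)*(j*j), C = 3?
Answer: 10556073 + 38988*√2 ≈ 1.0611e+7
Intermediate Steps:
u(j) = 2*j³ (u(j) = (2*j)*j² = 2*j³)
v(k, Z) = 3249 (v(k, Z) = (3 + 2*3³)² = (3 + 2*27)² = (3 + 54)² = 57² = 3249)
(v(-7, -5) + √(59 + 13))² = (3249 + √(59 + 13))² = (3249 + √72)² = (3249 + 6*√2)²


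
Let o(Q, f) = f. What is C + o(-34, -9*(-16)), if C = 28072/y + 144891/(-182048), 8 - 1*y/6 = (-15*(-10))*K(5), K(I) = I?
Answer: 27738320509/202619424 ≈ 136.90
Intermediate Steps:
y = -4452 (y = 48 - 6*(-15*(-10))*5 = 48 - 900*5 = 48 - 6*750 = 48 - 4500 = -4452)
C = -1438876547/202619424 (C = 28072/(-4452) + 144891/(-182048) = 28072*(-1/4452) + 144891*(-1/182048) = -7018/1113 - 144891/182048 = -1438876547/202619424 ≈ -7.1014)
C + o(-34, -9*(-16)) = -1438876547/202619424 - 9*(-16) = -1438876547/202619424 + 144 = 27738320509/202619424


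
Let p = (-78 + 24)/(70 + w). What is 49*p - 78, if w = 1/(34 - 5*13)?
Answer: -27912/241 ≈ -115.82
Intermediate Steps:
w = -1/31 (w = 1/(34 - 65) = 1/(-31) = -1/31 ≈ -0.032258)
p = -186/241 (p = (-78 + 24)/(70 - 1/31) = -54/2169/31 = -54*31/2169 = -186/241 ≈ -0.77178)
49*p - 78 = 49*(-186/241) - 78 = -9114/241 - 78 = -27912/241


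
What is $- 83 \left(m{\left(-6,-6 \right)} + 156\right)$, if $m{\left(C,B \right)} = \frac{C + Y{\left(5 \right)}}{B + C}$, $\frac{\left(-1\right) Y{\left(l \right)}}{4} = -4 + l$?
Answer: $- \frac{78103}{6} \approx -13017.0$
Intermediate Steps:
$Y{\left(l \right)} = 16 - 4 l$ ($Y{\left(l \right)} = - 4 \left(-4 + l\right) = 16 - 4 l$)
$m{\left(C,B \right)} = \frac{-4 + C}{B + C}$ ($m{\left(C,B \right)} = \frac{C + \left(16 - 20\right)}{B + C} = \frac{C - 4}{B + C} = \frac{-4 + C}{B + C}$)
$- 83 \left(m{\left(-6,-6 \right)} + 156\right) = - 83 \left(\frac{-4 - 6}{-6 - 6} + 156\right) = - 83 \left(\frac{1}{-12} \left(-10\right) + 156\right) = - 83 \left(\left(- \frac{1}{12}\right) \left(-10\right) + 156\right) = - 83 \left(\frac{5}{6} + 156\right) = \left(-83\right) \frac{941}{6} = - \frac{78103}{6}$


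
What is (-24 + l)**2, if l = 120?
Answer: 9216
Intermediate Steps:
(-24 + l)**2 = (-24 + 120)**2 = 96**2 = 9216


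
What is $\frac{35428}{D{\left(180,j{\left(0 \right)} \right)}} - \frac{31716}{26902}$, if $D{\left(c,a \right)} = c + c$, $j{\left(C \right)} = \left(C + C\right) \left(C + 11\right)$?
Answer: $\frac{117708287}{1210590} \approx 97.232$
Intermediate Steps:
$j{\left(C \right)} = 2 C \left(11 + C\right)$
$D{\left(c,a \right)} = 2 c$
$\frac{35428}{D{\left(180,j{\left(0 \right)} \right)}} - \frac{31716}{26902} = \frac{35428}{2 \cdot 180} - \frac{31716}{26902} = \frac{35428}{360} - \frac{15858}{13451} = 35428 \cdot \frac{1}{360} - \frac{15858}{13451} = \frac{8857}{90} - \frac{15858}{13451} = \frac{117708287}{1210590}$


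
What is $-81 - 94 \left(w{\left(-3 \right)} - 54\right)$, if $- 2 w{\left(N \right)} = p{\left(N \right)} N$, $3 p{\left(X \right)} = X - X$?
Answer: $4995$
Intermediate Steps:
$p{\left(X \right)} = 0$ ($p{\left(X \right)} = \frac{X - X}{3} = \frac{1}{3} \cdot 0 = 0$)
$w{\left(N \right)} = 0$ ($w{\left(N \right)} = - \frac{0 N}{2} = \left(- \frac{1}{2}\right) 0 = 0$)
$-81 - 94 \left(w{\left(-3 \right)} - 54\right) = -81 - 94 \left(0 - 54\right) = -81 - -5076 = -81 + 5076 = 4995$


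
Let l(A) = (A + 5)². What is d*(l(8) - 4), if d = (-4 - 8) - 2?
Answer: -2310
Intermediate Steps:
l(A) = (5 + A)²
d = -14 (d = -12 - 2 = -14)
d*(l(8) - 4) = -14*((5 + 8)² - 4) = -14*(13² - 4) = -14*(169 - 4) = -14*165 = -2310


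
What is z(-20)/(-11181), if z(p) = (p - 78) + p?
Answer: 118/11181 ≈ 0.010554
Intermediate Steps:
z(p) = -78 + 2*p (z(p) = (-78 + p) + p = -78 + 2*p)
z(-20)/(-11181) = (-78 + 2*(-20))/(-11181) = (-78 - 40)*(-1/11181) = -118*(-1/11181) = 118/11181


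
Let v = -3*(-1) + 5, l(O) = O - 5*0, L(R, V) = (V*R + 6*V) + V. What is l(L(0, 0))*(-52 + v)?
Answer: 0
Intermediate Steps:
L(R, V) = 7*V + R*V (L(R, V) = (R*V + 6*V) + V = (6*V + R*V) + V = 7*V + R*V)
l(O) = O (l(O) = O + 0 = O)
v = 8 (v = 3 + 5 = 8)
l(L(0, 0))*(-52 + v) = (0*(7 + 0))*(-52 + 8) = (0*7)*(-44) = 0*(-44) = 0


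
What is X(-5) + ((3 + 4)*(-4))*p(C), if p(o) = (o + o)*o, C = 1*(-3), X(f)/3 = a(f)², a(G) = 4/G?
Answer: -12552/25 ≈ -502.08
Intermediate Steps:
X(f) = 48/f² (X(f) = 3*(4/f)² = 3*(16/f²) = 48/f²)
C = -3
p(o) = 2*o² (p(o) = (2*o)*o = 2*o²)
X(-5) + ((3 + 4)*(-4))*p(C) = 48/(-5)² + ((3 + 4)*(-4))*(2*(-3)²) = 48*(1/25) + (7*(-4))*(2*9) = 48/25 - 28*18 = 48/25 - 504 = -12552/25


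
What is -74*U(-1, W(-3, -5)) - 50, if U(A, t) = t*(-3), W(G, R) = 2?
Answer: 394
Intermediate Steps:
U(A, t) = -3*t
-74*U(-1, W(-3, -5)) - 50 = -(-222)*2 - 50 = -74*(-6) - 50 = 444 - 50 = 394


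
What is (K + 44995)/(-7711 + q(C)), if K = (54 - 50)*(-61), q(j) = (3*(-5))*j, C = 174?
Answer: -44751/10321 ≈ -4.3359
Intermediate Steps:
q(j) = -15*j
K = -244 (K = 4*(-61) = -244)
(K + 44995)/(-7711 + q(C)) = (-244 + 44995)/(-7711 - 15*174) = 44751/(-7711 - 2610) = 44751/(-10321) = 44751*(-1/10321) = -44751/10321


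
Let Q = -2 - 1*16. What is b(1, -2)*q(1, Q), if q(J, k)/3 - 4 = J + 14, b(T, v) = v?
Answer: -114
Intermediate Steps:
Q = -18 (Q = -2 - 16 = -18)
q(J, k) = 54 + 3*J (q(J, k) = 12 + 3*(J + 14) = 12 + 3*(14 + J) = 12 + (42 + 3*J) = 54 + 3*J)
b(1, -2)*q(1, Q) = -2*(54 + 3*1) = -2*(54 + 3) = -2*57 = -114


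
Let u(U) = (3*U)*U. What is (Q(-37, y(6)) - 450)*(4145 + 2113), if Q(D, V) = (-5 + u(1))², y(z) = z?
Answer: -2791068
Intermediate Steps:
u(U) = 3*U²
Q(D, V) = 4 (Q(D, V) = (-5 + 3*1²)² = (-5 + 3*1)² = (-5 + 3)² = (-2)² = 4)
(Q(-37, y(6)) - 450)*(4145 + 2113) = (4 - 450)*(4145 + 2113) = -446*6258 = -2791068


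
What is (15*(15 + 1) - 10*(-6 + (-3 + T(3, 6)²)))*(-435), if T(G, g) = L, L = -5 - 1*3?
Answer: 134850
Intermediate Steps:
L = -8 (L = -5 - 3 = -8)
T(G, g) = -8
(15*(15 + 1) - 10*(-6 + (-3 + T(3, 6)²)))*(-435) = (15*(15 + 1) - 10*(-6 + (-3 + (-8)²)))*(-435) = (15*16 - 10*(-6 + (-3 + 64)))*(-435) = (240 - 10*(-6 + 61))*(-435) = (240 - 10*55)*(-435) = (240 - 550)*(-435) = -310*(-435) = 134850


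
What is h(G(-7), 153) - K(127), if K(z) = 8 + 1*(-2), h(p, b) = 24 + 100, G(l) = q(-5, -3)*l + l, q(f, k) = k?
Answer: 118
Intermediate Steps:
G(l) = -2*l (G(l) = -3*l + l = -2*l)
h(p, b) = 124
K(z) = 6 (K(z) = 8 - 2 = 6)
h(G(-7), 153) - K(127) = 124 - 1*6 = 124 - 6 = 118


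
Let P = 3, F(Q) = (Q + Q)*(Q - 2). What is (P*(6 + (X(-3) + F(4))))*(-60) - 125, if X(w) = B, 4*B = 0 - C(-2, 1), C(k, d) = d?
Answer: -4040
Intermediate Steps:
F(Q) = 2*Q*(-2 + Q) (F(Q) = (2*Q)*(-2 + Q) = 2*Q*(-2 + Q))
B = -¼ (B = (0 - 1*1)/4 = (0 - 1)/4 = (¼)*(-1) = -¼ ≈ -0.25000)
X(w) = -¼
(P*(6 + (X(-3) + F(4))))*(-60) - 125 = (3*(6 + (-¼ + 2*4*(-2 + 4))))*(-60) - 125 = (3*(6 + (-¼ + 2*4*2)))*(-60) - 125 = (3*(6 + (-¼ + 16)))*(-60) - 125 = (3*(6 + 63/4))*(-60) - 125 = (3*(87/4))*(-60) - 125 = (261/4)*(-60) - 125 = -3915 - 125 = -4040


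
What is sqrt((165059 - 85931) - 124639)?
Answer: I*sqrt(45511) ≈ 213.33*I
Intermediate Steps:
sqrt((165059 - 85931) - 124639) = sqrt(79128 - 124639) = sqrt(-45511) = I*sqrt(45511)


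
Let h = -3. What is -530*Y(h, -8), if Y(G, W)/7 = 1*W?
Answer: 29680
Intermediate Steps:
Y(G, W) = 7*W (Y(G, W) = 7*(1*W) = 7*W)
-530*Y(h, -8) = -3710*(-8) = -530*(-56) = 29680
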